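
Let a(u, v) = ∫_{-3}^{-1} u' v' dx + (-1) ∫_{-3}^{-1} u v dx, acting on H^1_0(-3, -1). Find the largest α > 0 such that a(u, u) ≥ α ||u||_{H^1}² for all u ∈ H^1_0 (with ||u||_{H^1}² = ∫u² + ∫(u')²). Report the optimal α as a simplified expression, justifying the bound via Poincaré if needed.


α = (-4 + π^2)/(4 + π^2)

Coercivity of a(·,·) on H^1_0(-3, -1) means a(u, u) ≥ α ||u||_{H^1}² for every u ∈ H^1_0.
The interval has length L = 2, and Poincaré/coercivity depend only on L. Here a(u, u) = ∫(u')² + (-1)·∫u².
Here c = -1 < 0 with |c| < (π/L)² = π^2/4, so coercivity still holds. The condition a(u,u) ≥ α||u||_{H^1}² reads (1−α)∫(u')² ≥ (α−c)∫u². Any admissible α is ≤ 1 (rapidly oscillating u have ∫u²/∫(u')² → 0), and α = 1 would force 0 ≥ (1−c)∫u², impossible since c < 1; so 1−α > 0. By the sharp Poincaré inequality on H^1_0 of an interval of length L, ∫(u')² ≥ (π/L)²∫u² with equality for the first sine mode sin(π(x−x₀)/L) (x₀ the left endpoint), so the inequality holds for all u iff (1−α)(π/L)² ≥ α − c, i.e. α ≤ ((π/L)² + c)/((π/L)² + 1) = (1 + c(L/π)²)/(1 + (L/π)²). (Direct route, valid since c ≤ 0: Poincaré gives c∫u² ≥ c(L/π)²∫(u')², so a(u,u) ≥ (1 + c(L/π)²)∫(u')², while ||u||_{H^1}² ≤ (1 + (L/π)²)∫(u')²; dividing yields the same α.) With (π/L)² = π^2/4 and c = -1, the largest admissible constant is α = ((π/L)² + c)/((π/L)² + 1).
Simplifying, α = (-4 + π^2)/(4 + π^2).


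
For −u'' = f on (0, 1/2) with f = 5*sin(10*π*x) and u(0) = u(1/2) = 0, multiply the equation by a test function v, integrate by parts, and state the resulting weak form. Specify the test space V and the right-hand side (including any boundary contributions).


V = H^1_0(0, 1/2) (so v(0) = v(1/2) = 0); weak form: ∫_0^1/2 u'v' dx = ∫_0^1/2 (5*sin(10*π*x)) v dx for all v ∈ V.

Multiply both sides by a test function v and integrate from 0 to 1/2:
  ∫_0^1/2 −u''(x) v(x) dx = ∫_0^1/2 f(x) v(x) dx.
Integrate the LHS by parts once:
  ∫_0^1/2 −u'' v dx = −[u'(x) v(x)]_0^1/2 + ∫_0^1/2 u'(x) v'(x) dx.
Thus ∫_0^1/2 u'(x) v'(x) dx = ∫_0^1/2 f(x) v(x) dx + [u'(x) v(x)]_0^1/2.
Choose V so that boundary terms are either known or forced to vanish.
u is Dirichlet: u(0) = u(1/2) = 0. Let V = H^1_0(0, 1/2); then v(0) = v(1/2) = 0, and [u' v]_0^1/2 = 0.
Weak formulation: find u (satisfying any essential BC) such that ∫_0^1/2 u'(x) v'(x) dx = ∫_0^1/2 f v dx for all v ∈ V.
Substituting f(x) = 5*sin(10*π*x), the right-hand side is ∫_0^1/2 (5*sin(10*π*x)) v dx.


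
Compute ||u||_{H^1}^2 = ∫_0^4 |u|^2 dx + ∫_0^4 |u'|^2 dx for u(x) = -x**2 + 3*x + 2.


||u||_{H^1}^2 = 324/5

The H^1 norm (squared) on an interval (0, L) is
  ||u||_{H^1}^2 = ∫_0^L u(x)^2 dx + ∫_0^L u'(x)^2 dx.
Compute u'(x) = 3 - 2*x.
Then u(x)^2 = x**4 - 6*x**3 + 5*x**2 + 12*x + 4 and u'(x)^2 = 4*x**2 - 12*x + 9.
Integrate each monomial from 0 to 4 using ∫_0^4 c·x^n dx = c·4^(n+1)/(n+1):
  ∫_0^4 u(x)^2 dx = ∫_0^4 (x^4 - 6*x^3 + 5*x^2 + 12*x + 4) dx. Term by term:
    ∫_0^4 x^4 dx = 1024/5;  ∫_0^4 -6*x^3 dx = -384;  ∫_0^4 5*x^2 dx = 320/3;
    ∫_0^4 12*x dx = 96;  ∫_0^4 4 dx = 16.
  Sum: 1024/5 − 384 + 320/3 + 96 + 16 = 592/15.
  ∫_0^4 u'(x)^2 dx = ∫_0^4 (4*x^2 - 12*x + 9) dx. Term by term:
    ∫_0^4 4*x^2 dx = 256/3;  ∫_0^4 -12*x dx = -96;  ∫_0^4 9 dx = 36.
  Sum: 256/3 − 96 + 36 = 76/3.
Adding: ||u||_{H^1}^2 = 592/15 + 76/3 = 324/5.


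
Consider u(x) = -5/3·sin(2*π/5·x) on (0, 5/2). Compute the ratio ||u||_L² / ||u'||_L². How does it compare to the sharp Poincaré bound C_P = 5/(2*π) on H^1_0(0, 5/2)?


||u||_L² / ||u'||_L² = 5/(2*π) = C_P.

u(x) = -5/3·sin(2*π/5·x), so u'(x) = -2*π*cos(2*π*x/5)/3.
Writing u(x) = A·sin(kπx/L) with A = -5/3 and k = 1, use ∫_0^L sin²(kπx/L) dx = L/2 and ∫_0^L cos²(kπx/L) dx = L/2.
u² = 25/9·sin²(2*π/5·x) and (u')² = 4*π^2/9·cos²(2*π/5·x), and each of sin², cos² integrates to L/2 = 5/4 over (0, 5/2).
∫_0^5/2 u² dx = 125/36, so ||u||_L² = 5*sqrt(5)/6.
∫_0^5/2 (u')² dx = 5*π^2/9, so ||u'||_L² = sqrt(5)*π/3.
Ratio ||u||_L² / ||u'||_L² = 5/(2*π).
Sharp Poincaré constant on H^1_0(0, 5/2) is C_P = L/π = 5/(2*π), achieved by sin(2*π/5·x).
This is the k = 1 eigenfunction (up to amplitude), so the ratio equals the sharp Poincaré constant exactly.


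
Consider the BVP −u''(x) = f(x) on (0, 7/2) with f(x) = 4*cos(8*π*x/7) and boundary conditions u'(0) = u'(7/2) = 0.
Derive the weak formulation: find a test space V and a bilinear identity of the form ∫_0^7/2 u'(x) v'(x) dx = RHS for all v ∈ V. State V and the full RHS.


V = H^1(0, 7/2) (no boundary constraint on v; u is determined up to an additive constant); weak form: ∫_0^7/2 u'v' dx = ∫_0^7/2 (4*cos(8*π*x/7)) v dx for all v ∈ V.

Multiply both sides by a test function v and integrate from 0 to 7/2:
  ∫_0^7/2 −u''(x) v(x) dx = ∫_0^7/2 f(x) v(x) dx.
Integrate the LHS by parts once:
  ∫_0^7/2 −u'' v dx = −[u'(x) v(x)]_0^7/2 + ∫_0^7/2 u'(x) v'(x) dx.
Thus ∫_0^7/2 u'(x) v'(x) dx = ∫_0^7/2 f(x) v(x) dx + [u'(x) v(x)]_0^7/2.
Choose V so that boundary terms are either known or forced to vanish.
u has homogeneous Neumann: u'(0) = u'(7/2) = 0. So [u' v]_0^7/2 = 0·v(7/2) − 0·v(0) = 0 for any v; take V = H^1(0, 7/2).
Weak formulation: find u (satisfying any essential BC) such that ∫_0^7/2 u'(x) v'(x) dx = ∫_0^7/2 f v dx for all v ∈ V (homogeneous Neumann, so boundary terms vanish).
Substituting f(x) = 4*cos(8*π*x/7), the right-hand side is ∫_0^7/2 (4*cos(8*π*x/7)) v dx.
Compatibility check (pure Neumann): taking v ≡ 1 ∈ V gives 0 = ∫_0^7/2 f dx + (0) − (0), i.e. ∫_0^7/2 f dx must equal u'(0) − u'(7/2) = 0. Indeed ∫_0^7/2 (4*cos(8*π*x/7)) dx = 0, so the data are compatible. The solution is then unique only up to an additive constant (fix it e.g. by requiring ∫_0^7/2 u dx = 0).


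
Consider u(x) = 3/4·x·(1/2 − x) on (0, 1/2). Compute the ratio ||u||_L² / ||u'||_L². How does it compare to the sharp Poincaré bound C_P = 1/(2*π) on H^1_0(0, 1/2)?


||u||_L² / ||u'||_L² = sqrt(10)/20 < C_P = 1/(2*π).

u(x) = 3/4·x·(1/2 − x), so u'(x) = 3/8 - 3*x/2.
u(x) = 3/4·x·(1/2 − x) vanishes at x = 0 and x = 1/2, so u ∈ H^1_0(0, 1/2). Differentiate via the product rule and integrate the resulting polynomials term by term.
  ∫_0^1/2 u² dx = ∫_0^1/2 (9*x^4/16 - 9*x^3/16 + 9*x^2/64) dx. Term by term:
    ∫_0^1/2 9*x^4/16 dx = 9/2560;  ∫_0^1/2 -9*x^3/16 dx = -9/1024;  ∫_0^1/2 9*x^2/64 dx = 3/512.
  Sum: 9/2560 − 9/1024 + 3/512 = 3/5120.
  ∫_0^1/2 (u')² dx = ∫_0^1/2 (9*x^2/4 - 9*x/8 + 9/64) dx. Term by term:
    ∫_0^1/2 9*x^2/4 dx = 3/32;  ∫_0^1/2 -9*x/8 dx = -9/64;  ∫_0^1/2 9/64 dx = 9/128.
  Sum: 3/32 − 9/64 + 9/128 = 3/128.
∫_0^1/2 u² dx = 3/5120, so ||u||_L² = sqrt(15)/160.
∫_0^1/2 (u')² dx = 3/128, so ||u'||_L² = sqrt(6)/16.
Ratio ||u||_L² / ||u'||_L² = sqrt(10)/20.
Sharp Poincaré constant on H^1_0(0, 1/2) is C_P = L/π = 1/(2*π), achieved by sin(2*π·x).
A polynomial bump cannot attain the sharp Poincaré constant (only the first sine eigenfunction does), so the ratio is strictly less than C_P, consistent with ||u||_L² ≤ C_P ||u'||_L².


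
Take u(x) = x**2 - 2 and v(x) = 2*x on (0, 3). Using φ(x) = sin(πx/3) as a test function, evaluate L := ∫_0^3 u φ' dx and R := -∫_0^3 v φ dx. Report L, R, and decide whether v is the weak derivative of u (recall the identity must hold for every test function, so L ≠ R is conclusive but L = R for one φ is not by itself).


LHS = -18/π, RHS = -18/π. Yes, v = u' weakly.

u(x) = x**2 - 2, classical derivative u'(x) = 2*x.
φ(x) = sin(πx/3), so φ'(x) = π*cos(π*x/3)/3.
Note φ(0) = φ(3) = 0, so the boundary term u·φ vanishes.
LHS = ∫_0^3 u(x) φ'(x) dx = ∫_0^3 (π*x^2*cos(π*x/3)/3 - 2*π*cos(π*x/3)/3) dx. Term by term:
  ∫_0^3 -2*π*cos(π*x/3)/3 dx = 0;  ∫_0^3 π*x^2*cos(π*x/3)/3 dx = -18/π.
Sum: 0 − 18/π = -18/π.
So LHS = -18/π.
∫_0^3 v(x) φ(x) dx = ∫_0^3 (2*x*sin(π*x/3)) dx. Term by term:
  ∫_0^3 2*x*sin(π*x/3) dx = 18/π.
So RHS = -∫_0^3 v(x) φ(x) dx = -18/π.
LHS = RHS, so the identity holds for this test φ.
Moreover u is smooth here and v(x) = u'(x) = 2*x pointwise, so the identity holds for every test function. Hence v is the weak derivative of u.


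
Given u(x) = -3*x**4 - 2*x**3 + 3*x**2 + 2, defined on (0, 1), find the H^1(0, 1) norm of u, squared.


||u||_{H^1}^2 = 1461/70

The H^1 norm (squared) on an interval (0, L) is
  ||u||_{H^1}^2 = ∫_0^L u(x)^2 dx + ∫_0^L u'(x)^2 dx.
Compute u'(x) = -12*x**3 - 6*x**2 + 6*x.
Then u(x)^2 = 9*x**8 + 12*x**7 - 14*x**6 - 12*x**5 - 3*x**4 - 8*x**3 + 12*x**2 + 4 and u'(x)^2 = 144*x**6 + 144*x**5 - 108*x**4 - 72*x**3 + 36*x**2.
Integrate each monomial from 0 to 1 using ∫_0^1 c·x^n dx = c·1^(n+1)/(n+1):
  ∫_0^1 u(x)^2 dx = ∫_0^1 (9*x^8 + 12*x^7 - 14*x^6 - 12*x^5 - 3*x^4 - 8*x^3 + 12*x^2 + 4) dx. Term by term:
    ∫_0^1 9*x^8 dx = 1;  ∫_0^1 12*x^7 dx = 3/2;  ∫_0^1 -14*x^6 dx = -2;
    ∫_0^1 -12*x^5 dx = -2;  ∫_0^1 -3*x^4 dx = -3/5;  ∫_0^1 -8*x^3 dx = -2;
    ∫_0^1 12*x^2 dx = 4;  ∫_0^1 4 dx = 4.
  Sum: 1 + 3/2 − 2 − 2 − 3/5 − 2 + 4 + 4 = 39/10.
  ∫_0^1 u'(x)^2 dx = ∫_0^1 (144*x^6 + 144*x^5 - 108*x^4 - 72*x^3 + 36*x^2) dx. Term by term:
    ∫_0^1 144*x^6 dx = 144/7;  ∫_0^1 144*x^5 dx = 24;  ∫_0^1 -108*x^4 dx = -108/5;
    ∫_0^1 -72*x^3 dx = -18;  ∫_0^1 36*x^2 dx = 12.
  Sum: 144/7 + 24 − 108/5 − 18 + 12 = 594/35.
Adding: ||u||_{H^1}^2 = 39/10 + 594/35 = 1461/70.


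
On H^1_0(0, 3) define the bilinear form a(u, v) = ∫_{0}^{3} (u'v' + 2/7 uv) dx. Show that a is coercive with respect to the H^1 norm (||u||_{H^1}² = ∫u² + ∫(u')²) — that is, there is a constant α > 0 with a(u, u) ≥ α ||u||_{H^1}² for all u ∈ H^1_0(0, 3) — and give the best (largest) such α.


α = (18/7 + π^2)/(9 + π^2)

Coercivity of a(·,·) on H^1_0(0, 3) means a(u, u) ≥ α ||u||_{H^1}² for every u ∈ H^1_0.
The interval has length L = 3, and Poincaré/coercivity depend only on L. Here a(u, u) = ∫(u')² + (2/7)·∫u².
Here 0 < c = 2/7 < 1. The condition a(u,u) ≥ α||u||_{H^1}² reads (1−α)∫(u')² ≥ (α−c)∫u². Any admissible α is ≤ 1 (rapidly oscillating u have ∫u²/∫(u')² → 0), and α = 1 would force 0 ≥ (1−c)∫u², impossible since c < 1; so 1−α > 0. By the sharp Poincaré inequality on H^1_0 of an interval of length L, ∫(u')² ≥ (π/L)²∫u² with equality for the first sine mode sin(π(x−x₀)/L) (x₀ the left endpoint), so the inequality holds for all u iff (1−α)(π/L)² ≥ α − c, i.e. α ≤ ((π/L)² + c)/((π/L)² + 1) = (1 + c(L/π)²)/(1 + (L/π)²). With (π/L)² = π^2/9 and c = 2/7, the largest admissible constant is α = ((π/L)² + c)/((π/L)² + 1).
Simplifying, α = (18/7 + π^2)/(9 + π^2).


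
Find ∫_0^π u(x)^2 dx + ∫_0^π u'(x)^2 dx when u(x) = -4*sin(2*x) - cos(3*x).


||u||_{H^1(0,π)}^2 = -64 + 45*π

u'(x) = 3*sin(3*x) - 8*cos(2*x).
Expand u² and (u')² and integrate term by term on (0, π), using: for integers n ≥ 1, ∫_0^π sin²(nx) dx = ∫_0^π cos²(nx) dx = π/2; for n ≠ n', ∫_0^π sin(nx)sin(n'x) dx = ∫_0^π cos(nx)cos(n'x) dx = 0; and by product-to-sum, ∫_0^π sin(nx)cos(n'x) dx = ½∫_0^π [sin((n+n')x) + sin((n−n')x)] dx, which is 0 when n+n' is even and 2n/(n²−n'²) when n+n' is odd (it need not vanish on (0, π)).
  u² squared terms: (-1)²·∫cos(3x)² dx = 1·π/2 = π/2;  (-4)²·∫sin(2x)² dx = 16·π/2 = 8*π.
  u² cross terms: 2·(-1)·(-4)·∫cos(3x)·sin(2x) dx = 8·(-4/5) = -32/5.
  So ∫_0^π u² dx = π/2 + 8*π − 32/5 = -32/5 + 17*π/2.
  (u')² squared terms: (-8)²·∫cos(2x)² dx = 64·π/2 = 32*π;  (3)²·∫sin(3x)² dx = 9·π/2 = 9*π/2.
  (u')² cross terms: 2·(-8)·(3)·∫cos(2x)·sin(3x) dx = -48·(6/5) = -288/5.
  So ∫_0^π (u')² dx = 32*π + 9*π/2 − 288/5 = -288/5 + 73*π/2.
||u||_{H^1}^2 = (-32/5 + 17*π/2) + (-288/5 + 73*π/2) = -64 + 45*π.


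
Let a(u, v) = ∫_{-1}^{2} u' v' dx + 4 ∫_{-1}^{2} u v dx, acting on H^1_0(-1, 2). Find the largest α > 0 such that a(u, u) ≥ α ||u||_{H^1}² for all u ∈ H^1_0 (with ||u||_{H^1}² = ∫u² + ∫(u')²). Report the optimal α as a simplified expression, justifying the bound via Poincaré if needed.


α = 1

Coercivity of a(·,·) on H^1_0(-1, 2) means a(u, u) ≥ α ||u||_{H^1}² for every u ∈ H^1_0.
The interval has length L = 3, and Poincaré/coercivity depend only on L. Here a(u, u) = ∫(u')² + (4)·∫u².
Here c = 4 ≥ 1, so a(u,u) = ∫(u')² + c∫u² ≥ ∫(u')² + ∫u² = ||u||_{H^1}², i.e. α = 1 works. No larger α is possible: a(u,u) ≥ α||u||_{H^1}² means (1−α)∫(u')² ≥ (α−c)∫u², and for the modes u_n = sin(nπ(x−x₀)/L) (x₀ the left endpoint) one has ∫u_n²/∫(u_n')² = (L/(nπ))² → 0, so a(u_n,u_n)/||u_n||_{H^1}² → 1. Hence the optimal constant is α = 1.
Therefore α = 1.


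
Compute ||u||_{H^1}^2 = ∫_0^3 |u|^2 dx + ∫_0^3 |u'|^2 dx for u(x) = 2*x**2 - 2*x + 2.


||u||_{H^1}^2 = 1002/5

The H^1 norm (squared) on an interval (0, L) is
  ||u||_{H^1}^2 = ∫_0^L u(x)^2 dx + ∫_0^L u'(x)^2 dx.
Compute u'(x) = 4*x - 2.
Then u(x)^2 = 4*x**4 - 8*x**3 + 12*x**2 - 8*x + 4 and u'(x)^2 = 16*x**2 - 16*x + 4.
Integrate each monomial from 0 to 3 using ∫_0^3 c·x^n dx = c·3^(n+1)/(n+1):
  ∫_0^3 u(x)^2 dx = ∫_0^3 (4*x^4 - 8*x^3 + 12*x^2 - 8*x + 4) dx. Term by term:
    ∫_0^3 4*x^4 dx = 972/5;  ∫_0^3 -8*x^3 dx = -162;  ∫_0^3 12*x^2 dx = 108;
    ∫_0^3 -8*x dx = -36;  ∫_0^3 4 dx = 12.
  Sum: 972/5 − 162 + 108 − 36 + 12 = 582/5.
  ∫_0^3 u'(x)^2 dx = ∫_0^3 (16*x^2 - 16*x + 4) dx. Term by term:
    ∫_0^3 16*x^2 dx = 144;  ∫_0^3 -16*x dx = -72;  ∫_0^3 4 dx = 12.
  Sum: 144 − 72 + 12 = 84.
Adding: ||u||_{H^1}^2 = 582/5 + 84 = 1002/5.


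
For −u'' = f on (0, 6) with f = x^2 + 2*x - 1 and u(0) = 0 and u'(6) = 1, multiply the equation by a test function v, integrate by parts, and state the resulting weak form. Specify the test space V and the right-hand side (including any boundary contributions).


V = {v ∈ H^1(0, 6) : v(0) = 0} (test functions vanish at x = 0 where u is specified); weak form: ∫_0^6 u'v' dx = ∫_0^6 (x^2 + 2*x - 1) v dx + v(6) for all v ∈ V.

Multiply both sides by a test function v and integrate from 0 to 6:
  ∫_0^6 −u''(x) v(x) dx = ∫_0^6 f(x) v(x) dx.
Integrate the LHS by parts once:
  ∫_0^6 −u'' v dx = −[u'(x) v(x)]_0^6 + ∫_0^6 u'(x) v'(x) dx.
Thus ∫_0^6 u'(x) v'(x) dx = ∫_0^6 f(x) v(x) dx + [u'(x) v(x)]_0^6.
Choose V so that boundary terms are either known or forced to vanish.
Mixed BC: u(0) = 0 (Dirichlet) and u'(6) = 1 (Neumann). Define V = {v ∈ H^1(0, 6) : v(0) = 0}. Then [u' v]_0^6 = u'(6)·v(6) − u'(0)·0 = v(6).
Weak formulation: find u (satisfying any essential BC) such that ∫_0^6 u'(x) v'(x) dx = ∫_0^6 f v dx + v(6) for all v ∈ V (Dirichlet at 0 absorbed into V; Neumann datum at x = 6 contributes the boundary term).
Substituting f(x) = x^2 + 2*x - 1, the right-hand side is ∫_0^6 (x^2 + 2*x - 1) v dx + v(6).


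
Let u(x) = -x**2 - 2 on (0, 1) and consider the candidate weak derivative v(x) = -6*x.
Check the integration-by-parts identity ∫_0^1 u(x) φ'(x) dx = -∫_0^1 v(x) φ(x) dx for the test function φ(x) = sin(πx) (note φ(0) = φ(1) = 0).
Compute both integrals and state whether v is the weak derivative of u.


LHS = 2/π, RHS = 6/π. No, v is not the weak derivative of u.

u(x) = -x**2 - 2, classical derivative u'(x) = -2*x.
φ(x) = sin(πx), so φ'(x) = π*cos(π*x).
Note φ(0) = φ(1) = 0, so the boundary term u·φ vanishes.
LHS = ∫_0^1 u(x) φ'(x) dx = ∫_0^1 (-π*x^2*cos(π*x) - 2*π*cos(π*x)) dx. Term by term:
  ∫_0^1 -2*π*cos(π*x) dx = 0;  ∫_0^1 -π*x^2*cos(π*x) dx = 2/π.
Sum: 0 + 2/π = 2/π.
So LHS = 2/π.
∫_0^1 v(x) φ(x) dx = ∫_0^1 (-6*x*sin(π*x)) dx. Term by term:
  ∫_0^1 -6*x*sin(π*x) dx = -6/π.
So RHS = -∫_0^1 v(x) φ(x) dx = 6/π.
LHS − RHS = -4/π ≠ 0, so the identity fails.
(For a valid weak derivative the identity must hold for EVERY test function, in particular this one. The failure shows v is NOT the weak derivative of u.)
Correct weak derivative would be u'(x) = -2*x.


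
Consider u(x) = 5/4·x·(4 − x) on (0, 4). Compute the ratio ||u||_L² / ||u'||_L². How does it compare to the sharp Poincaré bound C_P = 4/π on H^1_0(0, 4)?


||u||_L² / ||u'||_L² = 2*sqrt(10)/5 < C_P = 4/π.

u(x) = 5/4·x·(4 − x), so u'(x) = 5 - 5*x/2.
u(x) = 5/4·x·(4 − x) vanishes at x = 0 and x = 4, so u ∈ H^1_0(0, 4). Differentiate via the product rule and integrate the resulting polynomials term by term.
  ∫_0^4 u² dx = ∫_0^4 (25*x^4/16 - 25*x^3/2 + 25*x^2) dx. Term by term:
    ∫_0^4 25*x^4/16 dx = 320;  ∫_0^4 -25*x^3/2 dx = -800;  ∫_0^4 25*x^2 dx = 1600/3.
  Sum: 320 − 800 + 1600/3 = 160/3.
  ∫_0^4 (u')² dx = ∫_0^4 (25*x^2/4 - 25*x + 25) dx. Term by term:
    ∫_0^4 25*x^2/4 dx = 400/3;  ∫_0^4 -25*x dx = -200;  ∫_0^4 25 dx = 100.
  Sum: 400/3 − 200 + 100 = 100/3.
∫_0^4 u² dx = 160/3, so ||u||_L² = 4*sqrt(30)/3.
∫_0^4 (u')² dx = 100/3, so ||u'||_L² = 10*sqrt(3)/3.
Ratio ||u||_L² / ||u'||_L² = 2*sqrt(10)/5.
Sharp Poincaré constant on H^1_0(0, 4) is C_P = L/π = 4/π, achieved by sin(π/4·x).
A polynomial bump cannot attain the sharp Poincaré constant (only the first sine eigenfunction does), so the ratio is strictly less than C_P, consistent with ||u||_L² ≤ C_P ||u'||_L².


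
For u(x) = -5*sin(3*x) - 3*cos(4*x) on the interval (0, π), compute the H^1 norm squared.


||u||_{H^1(0,π)}^2 = -3060/7 + 403*π/2

u'(x) = 12*sin(4*x) - 15*cos(3*x).
Expand u² and (u')² and integrate term by term on (0, π), using: for integers n ≥ 1, ∫_0^π sin²(nx) dx = ∫_0^π cos²(nx) dx = π/2; for n ≠ n', ∫_0^π sin(nx)sin(n'x) dx = ∫_0^π cos(nx)cos(n'x) dx = 0; and by product-to-sum, ∫_0^π sin(nx)cos(n'x) dx = ½∫_0^π [sin((n+n')x) + sin((n−n')x)] dx, which is 0 when n+n' is even and 2n/(n²−n'²) when n+n' is odd (it need not vanish on (0, π)).
  u² squared terms: (-5)²·∫sin(3x)² dx = 25·π/2 = 25*π/2;  (-3)²·∫cos(4x)² dx = 9·π/2 = 9*π/2.
  u² cross terms: 2·(-5)·(-3)·∫sin(3x)·cos(4x) dx = 30·(-6/7) = -180/7.
  So ∫_0^π u² dx = 25*π/2 + 9*π/2 − 180/7 = -180/7 + 17*π.
  (u')² squared terms: (-15)²·∫cos(3x)² dx = 225·π/2 = 225*π/2;  (12)²·∫sin(4x)² dx = 144·π/2 = 72*π.
  (u')² cross terms: 2·(-15)·(12)·∫cos(3x)·sin(4x) dx = -360·(8/7) = -2880/7.
  So ∫_0^π (u')² dx = 225*π/2 + 72*π − 2880/7 = -2880/7 + 369*π/2.
||u||_{H^1}^2 = (-180/7 + 17*π) + (-2880/7 + 369*π/2) = -3060/7 + 403*π/2.


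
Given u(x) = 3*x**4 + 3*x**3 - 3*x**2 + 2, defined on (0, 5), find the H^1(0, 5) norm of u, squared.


||u||_{H^1}^2 = 134795435/28

The H^1 norm (squared) on an interval (0, L) is
  ||u||_{H^1}^2 = ∫_0^L u(x)^2 dx + ∫_0^L u'(x)^2 dx.
Compute u'(x) = 12*x**3 + 9*x**2 - 6*x.
Then u(x)^2 = 9*x**8 + 18*x**7 - 9*x**6 - 18*x**5 + 21*x**4 + 12*x**3 - 12*x**2 + 4 and u'(x)^2 = 144*x**6 + 216*x**5 - 63*x**4 - 108*x**3 + 36*x**2.
Integrate each monomial from 0 to 5 using ∫_0^5 c·x^n dx = c·5^(n+1)/(n+1):
  ∫_0^5 u(x)^2 dx = ∫_0^5 (9*x^8 + 18*x^7 - 9*x^6 - 18*x^5 + 21*x^4 + 12*x^3 - 12*x^2 + 4) dx. Term by term:
    ∫_0^5 9*x^8 dx = 1953125;  ∫_0^5 18*x^7 dx = 3515625/4;  ∫_0^5 -9*x^6 dx = -703125/7;
    ∫_0^5 -18*x^5 dx = -46875;  ∫_0^5 21*x^4 dx = 13125;  ∫_0^5 12*x^3 dx = 1875;
    ∫_0^5 -12*x^2 dx = -500;  ∫_0^5 4 dx = 20.
  Sum: 1953125 + 3515625/4 − 703125/7 − 46875 + 13125 + 1875 − 500 + 20 = 75578435/28.
  ∫_0^5 u'(x)^2 dx = ∫_0^5 (144*x^6 + 216*x^5 - 63*x^4 - 108*x^3 + 36*x^2) dx. Term by term:
    ∫_0^5 144*x^6 dx = 11250000/7;  ∫_0^5 216*x^5 dx = 562500;  ∫_0^5 -63*x^4 dx = -39375;
    ∫_0^5 -108*x^3 dx = -16875;  ∫_0^5 36*x^2 dx = 1500.
  Sum: 11250000/7 + 562500 − 39375 − 16875 + 1500 = 14804250/7.
Adding: ||u||_{H^1}^2 = 75578435/28 + 14804250/7 = 134795435/28.


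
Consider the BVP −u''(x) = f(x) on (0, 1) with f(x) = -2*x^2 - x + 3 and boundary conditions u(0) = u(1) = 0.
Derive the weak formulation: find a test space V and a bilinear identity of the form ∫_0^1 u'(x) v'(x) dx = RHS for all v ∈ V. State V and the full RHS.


V = H^1_0(0, 1) (so v(0) = v(1) = 0); weak form: ∫_0^1 u'v' dx = ∫_0^1 (-2*x^2 - x + 3) v dx for all v ∈ V.

Multiply both sides by a test function v and integrate from 0 to 1:
  ∫_0^1 −u''(x) v(x) dx = ∫_0^1 f(x) v(x) dx.
Integrate the LHS by parts once:
  ∫_0^1 −u'' v dx = −[u'(x) v(x)]_0^1 + ∫_0^1 u'(x) v'(x) dx.
Thus ∫_0^1 u'(x) v'(x) dx = ∫_0^1 f(x) v(x) dx + [u'(x) v(x)]_0^1.
Choose V so that boundary terms are either known or forced to vanish.
u is Dirichlet: u(0) = u(1) = 0. Let V = H^1_0(0, 1); then v(0) = v(1) = 0, and [u' v]_0^1 = 0.
Weak formulation: find u (satisfying any essential BC) such that ∫_0^1 u'(x) v'(x) dx = ∫_0^1 f v dx for all v ∈ V.
Substituting f(x) = -2*x^2 - x + 3, the right-hand side is ∫_0^1 (-2*x^2 - x + 3) v dx.


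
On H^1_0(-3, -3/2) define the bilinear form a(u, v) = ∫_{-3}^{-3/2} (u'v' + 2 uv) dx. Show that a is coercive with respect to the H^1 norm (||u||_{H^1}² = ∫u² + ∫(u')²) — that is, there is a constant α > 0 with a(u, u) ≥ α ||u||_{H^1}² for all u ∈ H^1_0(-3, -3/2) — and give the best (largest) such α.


α = 1

Coercivity of a(·,·) on H^1_0(-3, -3/2) means a(u, u) ≥ α ||u||_{H^1}² for every u ∈ H^1_0.
The interval has length L = 3/2, and Poincaré/coercivity depend only on L. Here a(u, u) = ∫(u')² + (2)·∫u².
Here c = 2 ≥ 1, so a(u,u) = ∫(u')² + c∫u² ≥ ∫(u')² + ∫u² = ||u||_{H^1}², i.e. α = 1 works. No larger α is possible: a(u,u) ≥ α||u||_{H^1}² means (1−α)∫(u')² ≥ (α−c)∫u², and for the modes u_n = sin(nπ(x−x₀)/L) (x₀ the left endpoint) one has ∫u_n²/∫(u_n')² = (L/(nπ))² → 0, so a(u_n,u_n)/||u_n||_{H^1}² → 1. Hence the optimal constant is α = 1.
Therefore α = 1.


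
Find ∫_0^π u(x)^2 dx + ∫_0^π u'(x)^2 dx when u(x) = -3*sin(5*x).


||u||_{H^1(0,π)}^2 = 117*π

u'(x) = -15*cos(5*x).
Expand u² and (u')² and integrate term by term on (0, π), using: for integers n ≥ 1, ∫_0^π sin²(nx) dx = ∫_0^π cos²(nx) dx = π/2; for n ≠ n', ∫_0^π sin(nx)sin(n'x) dx = ∫_0^π cos(nx)cos(n'x) dx = 0; and by product-to-sum, ∫_0^π sin(nx)cos(n'x) dx = ½∫_0^π [sin((n+n')x) + sin((n−n')x)] dx, which is 0 when n+n' is even and 2n/(n²−n'²) when n+n' is odd (it need not vanish on (0, π)).
  u² squared terms: (-3)²·∫sin(5x)² dx = 9·π/2 = 9*π/2.
  So ∫_0^π u² dx = 9*π/2.
  (u')² squared terms: (-15)²·∫cos(5x)² dx = 225·π/2 = 225*π/2.
  So ∫_0^π (u')² dx = 225*π/2.
||u||_{H^1}^2 = (9*π/2) + (225*π/2) = 117*π.


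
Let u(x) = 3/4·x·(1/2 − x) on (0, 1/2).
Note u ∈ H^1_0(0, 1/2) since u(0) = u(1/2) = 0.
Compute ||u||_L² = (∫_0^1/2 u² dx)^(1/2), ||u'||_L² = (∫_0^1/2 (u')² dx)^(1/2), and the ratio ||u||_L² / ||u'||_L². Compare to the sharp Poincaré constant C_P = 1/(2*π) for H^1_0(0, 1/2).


||u||_L² / ||u'||_L² = sqrt(10)/20 < C_P = 1/(2*π).

u(x) = 3/4·x·(1/2 − x), so u'(x) = 3/8 - 3*x/2.
u(x) = 3/4·x·(1/2 − x) vanishes at x = 0 and x = 1/2, so u ∈ H^1_0(0, 1/2). Differentiate via the product rule and integrate the resulting polynomials term by term.
  ∫_0^1/2 u² dx = ∫_0^1/2 (9*x^4/16 - 9*x^3/16 + 9*x^2/64) dx. Term by term:
    ∫_0^1/2 9*x^4/16 dx = 9/2560;  ∫_0^1/2 -9*x^3/16 dx = -9/1024;  ∫_0^1/2 9*x^2/64 dx = 3/512.
  Sum: 9/2560 − 9/1024 + 3/512 = 3/5120.
  ∫_0^1/2 (u')² dx = ∫_0^1/2 (9*x^2/4 - 9*x/8 + 9/64) dx. Term by term:
    ∫_0^1/2 9*x^2/4 dx = 3/32;  ∫_0^1/2 -9*x/8 dx = -9/64;  ∫_0^1/2 9/64 dx = 9/128.
  Sum: 3/32 − 9/64 + 9/128 = 3/128.
∫_0^1/2 u² dx = 3/5120, so ||u||_L² = sqrt(15)/160.
∫_0^1/2 (u')² dx = 3/128, so ||u'||_L² = sqrt(6)/16.
Ratio ||u||_L² / ||u'||_L² = sqrt(10)/20.
Sharp Poincaré constant on H^1_0(0, 1/2) is C_P = L/π = 1/(2*π), achieved by sin(2*π·x).
A polynomial bump cannot attain the sharp Poincaré constant (only the first sine eigenfunction does), so the ratio is strictly less than C_P, consistent with ||u||_L² ≤ C_P ||u'||_L².


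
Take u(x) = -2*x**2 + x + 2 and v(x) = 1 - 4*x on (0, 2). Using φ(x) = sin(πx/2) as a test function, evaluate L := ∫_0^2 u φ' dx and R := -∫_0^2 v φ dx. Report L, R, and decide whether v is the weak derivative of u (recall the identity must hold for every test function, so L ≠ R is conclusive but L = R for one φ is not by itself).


LHS = 12/π, RHS = 12/π. Yes, v = u' weakly.

u(x) = -2*x**2 + x + 2, classical derivative u'(x) = 1 - 4*x.
φ(x) = sin(πx/2), so φ'(x) = π*cos(π*x/2)/2.
Note φ(0) = φ(2) = 0, so the boundary term u·φ vanishes.
LHS = ∫_0^2 u(x) φ'(x) dx = ∫_0^2 (-π*x^2*cos(π*x/2) + π*x*cos(π*x/2)/2 + π*cos(π*x/2)) dx. Term by term:
  ∫_0^2 π*cos(π*x/2) dx = 0;  ∫_0^2 π*x*cos(π*x/2)/2 dx = -4/π;  ∫_0^2 -π*x^2*cos(π*x/2) dx = 16/π.
Sum: 0 − 4/π + 16/π = 12/π.
So LHS = 12/π.
∫_0^2 v(x) φ(x) dx = ∫_0^2 (-4*x*sin(π*x/2) + sin(π*x/2)) dx. Term by term:
  ∫_0^2 -4*x*sin(π*x/2) dx = -16/π;  ∫_0^2 sin(π*x/2) dx = 4/π.
Sum: -16/π + 4/π = -12/π.
So RHS = -∫_0^2 v(x) φ(x) dx = 12/π.
LHS = RHS, so the identity holds for this test φ.
Moreover u is smooth here and v(x) = u'(x) = 1 - 4*x pointwise, so the identity holds for every test function. Hence v is the weak derivative of u.


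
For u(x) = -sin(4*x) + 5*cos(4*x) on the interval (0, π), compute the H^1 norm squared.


||u||_{H^1(0,π)}^2 = 221*π

u'(x) = -20*sin(4*x) - 4*cos(4*x).
Expand u² and (u')² and integrate term by term on (0, π), using: for integers n ≥ 1, ∫_0^π sin²(nx) dx = ∫_0^π cos²(nx) dx = π/2; for n ≠ n', ∫_0^π sin(nx)sin(n'x) dx = ∫_0^π cos(nx)cos(n'x) dx = 0; and by product-to-sum, ∫_0^π sin(nx)cos(n'x) dx = ½∫_0^π [sin((n+n')x) + sin((n−n')x)] dx, which is 0 when n+n' is even and 2n/(n²−n'²) when n+n' is odd (it need not vanish on (0, π)).
  u² squared terms: (-1)²·∫sin(4x)² dx = 1·π/2 = π/2;  (5)²·∫cos(4x)² dx = 25·π/2 = 25*π/2.
  u² cross terms: 2·(-1)·(5)·∫sin(4x)·cos(4x) dx = -10·(0) = 0.
  So ∫_0^π u² dx = π/2 + 25*π/2 + 0 = 13*π.
  (u')² squared terms: (-20)²·∫sin(4x)² dx = 400·π/2 = 200*π;  (-4)²·∫cos(4x)² dx = 16·π/2 = 8*π.
  (u')² cross terms: 2·(-20)·(-4)·∫sin(4x)·cos(4x) dx = 160·(0) = 0.
  So ∫_0^π (u')² dx = 200*π + 8*π + 0 = 208*π.
||u||_{H^1}^2 = (13*π) + (208*π) = 221*π.


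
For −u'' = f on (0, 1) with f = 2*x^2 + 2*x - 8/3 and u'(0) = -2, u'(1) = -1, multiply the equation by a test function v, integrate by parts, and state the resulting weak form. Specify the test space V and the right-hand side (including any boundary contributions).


V = H^1(0, 1) (v unrestricted at boundary; u is determined up to an additive constant); weak form: ∫_0^1 u'v' dx = ∫_0^1 (2*x^2 + 2*x - 8/3) v dx − v(1) + 2·v(0) for all v ∈ V.

Multiply both sides by a test function v and integrate from 0 to 1:
  ∫_0^1 −u''(x) v(x) dx = ∫_0^1 f(x) v(x) dx.
Integrate the LHS by parts once:
  ∫_0^1 −u'' v dx = −[u'(x) v(x)]_0^1 + ∫_0^1 u'(x) v'(x) dx.
Thus ∫_0^1 u'(x) v'(x) dx = ∫_0^1 f(x) v(x) dx + [u'(x) v(x)]_0^1.
Choose V so that boundary terms are either known or forced to vanish.
u has inhomogeneous Neumann u'(0) = -2, u'(1) = -1. [u' v]_0^1 = (-1)·v(1) − (-2)·v(0) = − v(1) + 2·v(0). Take V = H^1(0, 1); boundary term becomes part of RHS.
Weak formulation: find u (satisfying any essential BC) such that ∫_0^1 u'(x) v'(x) dx = ∫_0^1 f v dx − v(1) + 2·v(0) for all v ∈ V (Neumann data are natural BCs: they enter the RHS as boundary terms).
Substituting f(x) = 2*x^2 + 2*x - 8/3, the right-hand side is ∫_0^1 (2*x^2 + 2*x - 8/3) v dx − v(1) + 2·v(0).
Compatibility check (pure Neumann): taking v ≡ 1 ∈ V gives 0 = ∫_0^1 f dx + (-1) − (-2), i.e. ∫_0^1 f dx must equal u'(0) − u'(1) = -1. Indeed ∫_0^1 (2*x^2 + 2*x - 8/3) dx = -1, so the data are compatible. The solution is then unique only up to an additive constant (fix it e.g. by requiring ∫_0^1 u dx = 0).


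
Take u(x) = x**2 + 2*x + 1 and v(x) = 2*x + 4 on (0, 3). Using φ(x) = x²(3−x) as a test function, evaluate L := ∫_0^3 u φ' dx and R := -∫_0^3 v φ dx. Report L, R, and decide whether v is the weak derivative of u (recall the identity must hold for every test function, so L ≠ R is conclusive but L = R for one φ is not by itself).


LHS = -189/5, RHS = -513/10. No, v is not the weak derivative of u.

u(x) = x**2 + 2*x + 1, classical derivative u'(x) = 2*x + 2.
φ(x) = x²(3−x), so φ'(x) = 3*x*(2 - x).
Note φ(0) = φ(3) = 0, so the boundary term u·φ vanishes.
LHS = ∫_0^3 u(x) φ'(x) dx = ∫_0^3 (-3*x^4 + 9*x^2 + 6*x) dx. Term by term:
  ∫_0^3 -3*x^4 dx = -729/5;  ∫_0^3 9*x^2 dx = 81;  ∫_0^3 6*x dx = 27.
Sum: -729/5 + 81 + 27 = -189/5.
So LHS = -189/5.
∫_0^3 v(x) φ(x) dx = ∫_0^3 (-2*x^4 + 2*x^3 + 12*x^2) dx. Term by term:
  ∫_0^3 -2*x^4 dx = -486/5;  ∫_0^3 2*x^3 dx = 81/2;  ∫_0^3 12*x^2 dx = 108.
Sum: -486/5 + 81/2 + 108 = 513/10.
So RHS = -∫_0^3 v(x) φ(x) dx = -513/10.
LHS − RHS = 27/2 ≠ 0, so the identity fails.
(For a valid weak derivative the identity must hold for EVERY test function, in particular this one. The failure shows v is NOT the weak derivative of u.)
Correct weak derivative would be u'(x) = 2*x + 2.


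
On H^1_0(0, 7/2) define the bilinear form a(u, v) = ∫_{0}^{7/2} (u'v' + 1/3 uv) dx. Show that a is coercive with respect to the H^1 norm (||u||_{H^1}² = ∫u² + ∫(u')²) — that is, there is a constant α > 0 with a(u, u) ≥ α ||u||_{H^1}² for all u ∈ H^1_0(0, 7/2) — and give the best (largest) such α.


α = (49 + 12*π^2)/(3*(4*π^2 + 49))

Coercivity of a(·,·) on H^1_0(0, 7/2) means a(u, u) ≥ α ||u||_{H^1}² for every u ∈ H^1_0.
The interval has length L = 7/2, and Poincaré/coercivity depend only on L. Here a(u, u) = ∫(u')² + (1/3)·∫u².
Here 0 < c = 1/3 < 1. The condition a(u,u) ≥ α||u||_{H^1}² reads (1−α)∫(u')² ≥ (α−c)∫u². Any admissible α is ≤ 1 (rapidly oscillating u have ∫u²/∫(u')² → 0), and α = 1 would force 0 ≥ (1−c)∫u², impossible since c < 1; so 1−α > 0. By the sharp Poincaré inequality on H^1_0 of an interval of length L, ∫(u')² ≥ (π/L)²∫u² with equality for the first sine mode sin(π(x−x₀)/L) (x₀ the left endpoint), so the inequality holds for all u iff (1−α)(π/L)² ≥ α − c, i.e. α ≤ ((π/L)² + c)/((π/L)² + 1) = (1 + c(L/π)²)/(1 + (L/π)²). With (π/L)² = 4*π^2/49 and c = 1/3, the largest admissible constant is α = ((π/L)² + c)/((π/L)² + 1).
Simplifying, α = (49 + 12*π^2)/(3*(4*π^2 + 49)).


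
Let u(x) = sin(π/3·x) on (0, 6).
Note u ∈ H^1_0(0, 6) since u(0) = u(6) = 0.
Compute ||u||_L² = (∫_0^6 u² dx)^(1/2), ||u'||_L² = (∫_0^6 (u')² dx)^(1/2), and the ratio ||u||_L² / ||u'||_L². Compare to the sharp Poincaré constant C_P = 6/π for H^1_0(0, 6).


||u||_L² / ||u'||_L² = 3/π < C_P = 6/π.

u(x) = sin(π/3·x), so u'(x) = π*cos(π*x/3)/3.
Writing u(x) = A·sin(kπx/L) with A = 1 and k = 2, use ∫_0^L sin²(kπx/L) dx = L/2 and ∫_0^L cos²(kπx/L) dx = L/2.
u² = 1·sin²(π/3·x) and (u')² = π^2/9·cos²(π/3·x), and each of sin², cos² integrates to L/2 = 3 over (0, 6).
∫_0^6 u² dx = 3, so ||u||_L² = sqrt(3).
∫_0^6 (u')² dx = π^2/3, so ||u'||_L² = sqrt(3)*π/3.
Ratio ||u||_L² / ||u'||_L² = 3/π.
Sharp Poincaré constant on H^1_0(0, 6) is C_P = L/π = 6/π, achieved by sin(π/6·x).
This is the k = 2 harmonic; the ratio L/(kπ) is strictly less than C_P = L/π, consistent with the sharp inequality ||u||_L² ≤ C_P ||u'||_L².


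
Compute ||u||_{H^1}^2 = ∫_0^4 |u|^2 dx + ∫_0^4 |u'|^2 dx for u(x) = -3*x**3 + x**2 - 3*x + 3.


||u||_{H^1}^2 = 734968/21

The H^1 norm (squared) on an interval (0, L) is
  ||u||_{H^1}^2 = ∫_0^L u(x)^2 dx + ∫_0^L u'(x)^2 dx.
Compute u'(x) = -9*x**2 + 2*x - 3.
Then u(x)^2 = 9*x**6 - 6*x**5 + 19*x**4 - 24*x**3 + 15*x**2 - 18*x + 9 and u'(x)^2 = 81*x**4 - 36*x**3 + 58*x**2 - 12*x + 9.
Integrate each monomial from 0 to 4 using ∫_0^4 c·x^n dx = c·4^(n+1)/(n+1):
  ∫_0^4 u(x)^2 dx = ∫_0^4 (9*x^6 - 6*x^5 + 19*x^4 - 24*x^3 + 15*x^2 - 18*x + 9) dx. Term by term:
    ∫_0^4 9*x^6 dx = 147456/7;  ∫_0^4 -6*x^5 dx = -4096;  ∫_0^4 19*x^4 dx = 19456/5;
    ∫_0^4 -24*x^3 dx = -1536;  ∫_0^4 15*x^2 dx = 320;  ∫_0^4 -18*x dx = -144;
    ∫_0^4 9 dx = 36.
  Sum: 147456/7 − 4096 + 19456/5 − 1536 + 320 − 144 + 36 = 683772/35.
  ∫_0^4 u'(x)^2 dx = ∫_0^4 (81*x^4 - 36*x^3 + 58*x^2 - 12*x + 9) dx. Term by term:
    ∫_0^4 81*x^4 dx = 82944/5;  ∫_0^4 -36*x^3 dx = -2304;  ∫_0^4 58*x^2 dx = 3712/3;
    ∫_0^4 -12*x dx = -96;  ∫_0^4 9 dx = 36.
  Sum: 82944/5 − 2304 + 3712/3 − 96 + 36 = 231932/15.
Adding: ||u||_{H^1}^2 = 683772/35 + 231932/15 = 734968/21.


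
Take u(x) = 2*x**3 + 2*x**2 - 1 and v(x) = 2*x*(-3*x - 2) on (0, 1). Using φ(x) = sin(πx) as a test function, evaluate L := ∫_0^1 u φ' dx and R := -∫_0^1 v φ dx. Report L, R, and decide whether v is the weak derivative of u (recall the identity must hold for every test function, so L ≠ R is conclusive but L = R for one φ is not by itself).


LHS = -10/π + 24/π^3, RHS = -24/π^3 + 10/π. No, v is not the weak derivative of u.

u(x) = 2*x**3 + 2*x**2 - 1, classical derivative u'(x) = 6*x**2 + 4*x.
φ(x) = sin(πx), so φ'(x) = π*cos(π*x).
Note φ(0) = φ(1) = 0, so the boundary term u·φ vanishes.
LHS = ∫_0^1 u(x) φ'(x) dx = ∫_0^1 (2*π*x^3*cos(π*x) + 2*π*x^2*cos(π*x) - π*cos(π*x)) dx. Term by term:
  ∫_0^1 -π*cos(π*x) dx = 0;  ∫_0^1 2*π*x^2*cos(π*x) dx = -4/π;  ∫_0^1 2*π*x^3*cos(π*x) dx = -6/π + 24/π^3.
Sum: 0 − 4/π + -6/π + 24/π^3 = -10/π + 24/π^3.
So LHS = -10/π + 24/π^3.
∫_0^1 v(x) φ(x) dx = ∫_0^1 (-6*x^2*sin(π*x) - 4*x*sin(π*x)) dx. Term by term:
  ∫_0^1 -6*x^2*sin(π*x) dx = -6/π + 24/π^3;  ∫_0^1 -4*x*sin(π*x) dx = -4/π.
Sum: -6/π + 24/π^3 − 4/π = -10/π + 24/π^3.
So RHS = -∫_0^1 v(x) φ(x) dx = -24/π^3 + 10/π.
LHS − RHS = -20/π + 48/π^3 ≠ 0, so the identity fails.
(For a valid weak derivative the identity must hold for EVERY test function, in particular this one. The failure shows v is NOT the weak derivative of u.)
Correct weak derivative would be u'(x) = 6*x**2 + 4*x.


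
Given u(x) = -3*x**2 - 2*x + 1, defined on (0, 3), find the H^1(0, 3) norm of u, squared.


||u||_{H^1}^2 = 5457/5

The H^1 norm (squared) on an interval (0, L) is
  ||u||_{H^1}^2 = ∫_0^L u(x)^2 dx + ∫_0^L u'(x)^2 dx.
Compute u'(x) = -6*x - 2.
Then u(x)^2 = 9*x**4 + 12*x**3 - 2*x**2 - 4*x + 1 and u'(x)^2 = 36*x**2 + 24*x + 4.
Integrate each monomial from 0 to 3 using ∫_0^3 c·x^n dx = c·3^(n+1)/(n+1):
  ∫_0^3 u(x)^2 dx = ∫_0^3 (9*x^4 + 12*x^3 - 2*x^2 - 4*x + 1) dx. Term by term:
    ∫_0^3 9*x^4 dx = 2187/5;  ∫_0^3 12*x^3 dx = 243;  ∫_0^3 -2*x^2 dx = -18;
    ∫_0^3 -4*x dx = -18;  ∫_0^3 1 dx = 3.
  Sum: 2187/5 + 243 − 18 − 18 + 3 = 3237/5.
  ∫_0^3 u'(x)^2 dx = ∫_0^3 (36*x^2 + 24*x + 4) dx. Term by term:
    ∫_0^3 36*x^2 dx = 324;  ∫_0^3 24*x dx = 108;  ∫_0^3 4 dx = 12.
  Sum: 324 + 108 + 12 = 444.
Adding: ||u||_{H^1}^2 = 3237/5 + 444 = 5457/5.


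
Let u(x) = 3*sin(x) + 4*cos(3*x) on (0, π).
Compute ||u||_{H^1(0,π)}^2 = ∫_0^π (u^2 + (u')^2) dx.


||u||_{H^1(0,π)}^2 = 89*π

u'(x) = -12*sin(3*x) + 3*cos(x).
Expand u² and (u')² and integrate term by term on (0, π), using: for integers n ≥ 1, ∫_0^π sin²(nx) dx = ∫_0^π cos²(nx) dx = π/2; for n ≠ n', ∫_0^π sin(nx)sin(n'x) dx = ∫_0^π cos(nx)cos(n'x) dx = 0; and by product-to-sum, ∫_0^π sin(nx)cos(n'x) dx = ½∫_0^π [sin((n+n')x) + sin((n−n')x)] dx, which is 0 when n+n' is even and 2n/(n²−n'²) when n+n' is odd (it need not vanish on (0, π)).
  u² squared terms: (3)²·∫sin(x)² dx = 9·π/2 = 9*π/2;  (4)²·∫cos(3x)² dx = 16·π/2 = 8*π.
  u² cross terms: 2·(3)·(4)·∫sin(x)·cos(3x) dx = 24·(0) = 0.
  So ∫_0^π u² dx = 9*π/2 + 8*π + 0 = 25*π/2.
  (u')² squared terms: (-12)²·∫sin(3x)² dx = 144·π/2 = 72*π;  (3)²·∫cos(x)² dx = 9·π/2 = 9*π/2.
  (u')² cross terms: 2·(-12)·(3)·∫sin(3x)·cos(x) dx = -72·(0) = 0.
  So ∫_0^π (u')² dx = 72*π + 9*π/2 + 0 = 153*π/2.
||u||_{H^1}^2 = (25*π/2) + (153*π/2) = 89*π.


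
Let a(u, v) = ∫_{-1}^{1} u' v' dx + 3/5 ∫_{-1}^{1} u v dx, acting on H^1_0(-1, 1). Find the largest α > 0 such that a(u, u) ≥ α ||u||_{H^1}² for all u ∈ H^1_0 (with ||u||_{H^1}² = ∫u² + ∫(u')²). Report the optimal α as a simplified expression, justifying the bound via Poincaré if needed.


α = (12/5 + π^2)/(4 + π^2)

Coercivity of a(·,·) on H^1_0(-1, 1) means a(u, u) ≥ α ||u||_{H^1}² for every u ∈ H^1_0.
The interval has length L = 2, and Poincaré/coercivity depend only on L. Here a(u, u) = ∫(u')² + (3/5)·∫u².
Here 0 < c = 3/5 < 1. The condition a(u,u) ≥ α||u||_{H^1}² reads (1−α)∫(u')² ≥ (α−c)∫u². Any admissible α is ≤ 1 (rapidly oscillating u have ∫u²/∫(u')² → 0), and α = 1 would force 0 ≥ (1−c)∫u², impossible since c < 1; so 1−α > 0. By the sharp Poincaré inequality on H^1_0 of an interval of length L, ∫(u')² ≥ (π/L)²∫u² with equality for the first sine mode sin(π(x−x₀)/L) (x₀ the left endpoint), so the inequality holds for all u iff (1−α)(π/L)² ≥ α − c, i.e. α ≤ ((π/L)² + c)/((π/L)² + 1) = (1 + c(L/π)²)/(1 + (L/π)²). With (π/L)² = π^2/4 and c = 3/5, the largest admissible constant is α = ((π/L)² + c)/((π/L)² + 1).
Simplifying, α = (12/5 + π^2)/(4 + π^2).


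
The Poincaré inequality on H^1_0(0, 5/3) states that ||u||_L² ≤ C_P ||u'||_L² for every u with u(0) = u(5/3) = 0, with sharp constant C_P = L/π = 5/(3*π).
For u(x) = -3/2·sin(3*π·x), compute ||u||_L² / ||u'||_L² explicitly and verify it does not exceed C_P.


||u||_L² / ||u'||_L² = 1/(3*π) < C_P = 5/(3*π).

u(x) = -3/2·sin(3*π·x), so u'(x) = -9*π*cos(3*π*x)/2.
Writing u(x) = A·sin(kπx/L) with A = -3/2 and k = 5, use ∫_0^L sin²(kπx/L) dx = L/2 and ∫_0^L cos²(kπx/L) dx = L/2.
u² = 9/4·sin²(3*π·x) and (u')² = 81*π^2/4·cos²(3*π·x), and each of sin², cos² integrates to L/2 = 5/6 over (0, 5/3).
∫_0^5/3 u² dx = 15/8, so ||u||_L² = sqrt(30)/4.
∫_0^5/3 (u')² dx = 135*π^2/8, so ||u'||_L² = 3*sqrt(30)*π/4.
Ratio ||u||_L² / ||u'||_L² = 1/(3*π).
Sharp Poincaré constant on H^1_0(0, 5/3) is C_P = L/π = 5/(3*π), achieved by sin(3*π/5·x).
This is the k = 5 harmonic; the ratio L/(kπ) is strictly less than C_P = L/π, consistent with the sharp inequality ||u||_L² ≤ C_P ||u'||_L².


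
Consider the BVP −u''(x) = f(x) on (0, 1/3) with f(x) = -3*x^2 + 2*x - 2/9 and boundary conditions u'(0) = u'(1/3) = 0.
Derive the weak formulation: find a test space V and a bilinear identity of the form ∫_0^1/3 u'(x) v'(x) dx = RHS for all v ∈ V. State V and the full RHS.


V = H^1(0, 1/3) (no boundary constraint on v; u is determined up to an additive constant); weak form: ∫_0^1/3 u'v' dx = ∫_0^1/3 (-3*x^2 + 2*x - 2/9) v dx for all v ∈ V.

Multiply both sides by a test function v and integrate from 0 to 1/3:
  ∫_0^1/3 −u''(x) v(x) dx = ∫_0^1/3 f(x) v(x) dx.
Integrate the LHS by parts once:
  ∫_0^1/3 −u'' v dx = −[u'(x) v(x)]_0^1/3 + ∫_0^1/3 u'(x) v'(x) dx.
Thus ∫_0^1/3 u'(x) v'(x) dx = ∫_0^1/3 f(x) v(x) dx + [u'(x) v(x)]_0^1/3.
Choose V so that boundary terms are either known or forced to vanish.
u has homogeneous Neumann: u'(0) = u'(1/3) = 0. So [u' v]_0^1/3 = 0·v(1/3) − 0·v(0) = 0 for any v; take V = H^1(0, 1/3).
Weak formulation: find u (satisfying any essential BC) such that ∫_0^1/3 u'(x) v'(x) dx = ∫_0^1/3 f v dx for all v ∈ V (homogeneous Neumann, so boundary terms vanish).
Substituting f(x) = -3*x^2 + 2*x - 2/9, the right-hand side is ∫_0^1/3 (-3*x^2 + 2*x - 2/9) v dx.
Compatibility check (pure Neumann): taking v ≡ 1 ∈ V gives 0 = ∫_0^1/3 f dx + (0) − (0), i.e. ∫_0^1/3 f dx must equal u'(0) − u'(1/3) = 0. Indeed ∫_0^1/3 (-3*x^2 + 2*x - 2/9) dx = 0, so the data are compatible. The solution is then unique only up to an additive constant (fix it e.g. by requiring ∫_0^1/3 u dx = 0).
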